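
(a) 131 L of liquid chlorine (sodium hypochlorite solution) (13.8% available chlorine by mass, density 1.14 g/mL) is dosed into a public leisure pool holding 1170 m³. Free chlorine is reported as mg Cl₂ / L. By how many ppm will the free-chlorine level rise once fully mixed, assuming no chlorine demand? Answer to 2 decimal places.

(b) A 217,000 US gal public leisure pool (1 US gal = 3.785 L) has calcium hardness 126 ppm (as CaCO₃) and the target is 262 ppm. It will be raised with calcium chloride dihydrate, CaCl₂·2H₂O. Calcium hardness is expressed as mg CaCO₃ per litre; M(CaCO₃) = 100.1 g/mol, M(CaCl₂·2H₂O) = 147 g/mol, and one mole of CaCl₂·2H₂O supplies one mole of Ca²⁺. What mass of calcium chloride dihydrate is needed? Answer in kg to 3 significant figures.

(a) Volume: 1170 m³ = 1,170,000 L.
(a) Mass of solution: 131 L × 1000 mL/L × 1.14 g/mL = 149,300 g.
(a) Available chlorine delivered: 149,300 g × 0.138 = 20,610 g as Cl₂.
(a) Concentration rise: 20,610 g / 1,170,000 L = 17.61 mg/L = 17.61 ppm.

(b) Volume: 217,000 US gal × 3.785 L/gal = 821,345 L.
(b) Hardness to add: (262 − 126) = 136 mg/L as CaCO₃ × 821,345 L = 111,700 g as CaCO₃.
(b) Moles of Ca²⁺ (1 mol Ca²⁺ ≡ 1 mol CaCO₃): 111,700 / 100.1 g/mol = 1116 mol.
(b) Mass of CaCl₂·2H₂O: 1116 × 147 = 164,000 g.

(a) 17.61 ppm; (b) 164 kg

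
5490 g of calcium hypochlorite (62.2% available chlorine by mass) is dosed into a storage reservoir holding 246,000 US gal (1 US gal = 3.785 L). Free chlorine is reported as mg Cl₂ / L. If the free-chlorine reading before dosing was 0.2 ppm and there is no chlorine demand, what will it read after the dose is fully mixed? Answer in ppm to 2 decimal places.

Volume: 246,000 US gal × 3.785 L/gal = 931,110 L.
Available chlorine delivered: 5490 g × 0.622 = 3415 g as Cl₂.
Concentration rise: 3415 g / 931,110 L = 3.667 mg/L = 3.67 ppm.
Final FC: 0.2 + 3.67 = 3.87 ppm.

3.87 ppm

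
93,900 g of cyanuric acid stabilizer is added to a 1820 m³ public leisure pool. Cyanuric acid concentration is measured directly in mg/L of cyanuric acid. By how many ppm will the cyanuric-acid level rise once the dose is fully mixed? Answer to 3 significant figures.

51.6 ppm

Volume: 1820 m³ = 1,820,000 L.
Rise: 93,900 g / 1,820,000 L × 1000 = 51.59 mg/L.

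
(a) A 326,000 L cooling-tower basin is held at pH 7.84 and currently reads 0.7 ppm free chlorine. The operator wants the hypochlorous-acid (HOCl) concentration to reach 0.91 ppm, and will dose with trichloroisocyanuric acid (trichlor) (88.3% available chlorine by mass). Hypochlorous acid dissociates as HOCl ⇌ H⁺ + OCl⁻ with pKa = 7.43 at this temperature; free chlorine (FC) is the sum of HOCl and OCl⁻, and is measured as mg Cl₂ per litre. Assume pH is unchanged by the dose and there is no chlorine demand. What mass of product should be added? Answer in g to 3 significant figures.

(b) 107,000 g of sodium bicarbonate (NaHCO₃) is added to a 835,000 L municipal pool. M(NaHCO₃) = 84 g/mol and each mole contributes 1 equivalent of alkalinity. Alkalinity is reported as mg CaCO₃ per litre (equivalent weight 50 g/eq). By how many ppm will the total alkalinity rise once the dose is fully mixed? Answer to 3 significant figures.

(a) 941 g; (b) 76.3 ppm

(a) [OCl⁻]/[HOCl] = 10^(pH − pKa) = 10^(7.84 − 7.43) = 2.57; fraction as HOCl = 1/(1 + 2.57) = 0.2801.
(a) Free chlorine required for 0.91 ppm HOCl: 0.91 / 0.2801 = 3.249 ppm.
(a) FC to add: 3.249 − 0.7 = 2.549 mg/L as Cl₂.
(a) Cl₂ equivalent: 2.549 mg/L × 326,000 L = 831 g.
(a) Product at 88.3% available Cl: 831 / 0.883 = 941.1 g.

(b) Moles of NaHCO₃: 107,000 g ÷ 84 g/mol = 1274 mol → 1274 eq of alkalinity.
(b) As CaCO₃: 1274 eq × 50 g/eq = 63,690 g.
(b) Rise: 63,690 g / 835,000 L × 1000 = 76.28 mg/L.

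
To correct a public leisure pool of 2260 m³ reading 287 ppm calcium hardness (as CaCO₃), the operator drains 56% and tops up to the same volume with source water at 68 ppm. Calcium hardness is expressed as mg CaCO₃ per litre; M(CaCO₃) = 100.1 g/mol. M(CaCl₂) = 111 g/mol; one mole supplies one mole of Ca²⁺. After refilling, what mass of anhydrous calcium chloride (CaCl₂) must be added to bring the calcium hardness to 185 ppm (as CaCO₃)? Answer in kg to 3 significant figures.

Volume: 2260 m³ = 2,260,000 L.
After draining 56% and refilling: 287 × 0.44 + 68 × 0.56 = 164.36 ppm.
Deficit to target: 185 − 164.36 = 20.64 mg/L.
As CaCO₃: 20.64 mg/L × 2,260,000 L = 46,650 g; ÷ 100.1 = 466 mol Ca²⁺.
Mass: 466 × 111 = 51,730 g.

51.7 kg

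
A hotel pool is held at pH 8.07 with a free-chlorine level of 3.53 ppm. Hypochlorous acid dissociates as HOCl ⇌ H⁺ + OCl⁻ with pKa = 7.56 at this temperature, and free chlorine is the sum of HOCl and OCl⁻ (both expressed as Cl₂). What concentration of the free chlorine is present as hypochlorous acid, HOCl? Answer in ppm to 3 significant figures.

0.833 ppm

[OCl⁻]/[HOCl] = 10^(pH − pKa) = 10^(8.07 − 7.56) = 10^0.51 = 3.236.
Fraction as HOCl = 1 / (1 + 3.236) = 0.2361.
HOCl = 0.2361 × 3.53 ppm = 0.8333 ppm.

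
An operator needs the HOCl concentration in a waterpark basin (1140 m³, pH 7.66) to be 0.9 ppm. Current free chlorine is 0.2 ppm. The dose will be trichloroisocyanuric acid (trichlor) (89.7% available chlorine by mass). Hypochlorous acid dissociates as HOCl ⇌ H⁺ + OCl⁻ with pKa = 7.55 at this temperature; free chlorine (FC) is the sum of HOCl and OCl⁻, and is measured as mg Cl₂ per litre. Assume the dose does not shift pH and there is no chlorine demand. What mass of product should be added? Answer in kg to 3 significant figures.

2.36 kg

Volume: 1140 m³ = 1,140,000 L.
[OCl⁻]/[HOCl] = 10^(pH − pKa) = 10^(7.66 − 7.55) = 1.288; fraction as HOCl = 1/(1 + 1.288) = 0.437.
Free chlorine required for 0.9 ppm HOCl: 0.9 / 0.437 = 2.059 ppm.
FC to add: 2.059 − 0.2 = 1.859 mg/L as Cl₂.
Cl₂ equivalent: 1.859 mg/L × 1,140,000 L = 2120 g.
Product at 89.7% available Cl: 2120 / 0.897 = 2363 g.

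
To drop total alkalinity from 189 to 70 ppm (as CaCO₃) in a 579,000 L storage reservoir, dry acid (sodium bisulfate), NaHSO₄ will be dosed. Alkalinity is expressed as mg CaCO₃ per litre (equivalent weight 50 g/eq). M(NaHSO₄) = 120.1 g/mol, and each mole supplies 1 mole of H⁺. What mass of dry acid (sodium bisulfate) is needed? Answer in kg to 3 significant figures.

166 kg

Alkalinity to neutralize: (189 − 70) = 119 mg/L as CaCO₃ × 579,000 L = 68,900 g as CaCO₃.
Equivalents of H⁺ required: 68,900 ÷ 50 g/eq = 1378 eq = 1378 mol NaHSO₄.
Mass of NaHSO₄: 1378 × 120.1 = 165,500 g.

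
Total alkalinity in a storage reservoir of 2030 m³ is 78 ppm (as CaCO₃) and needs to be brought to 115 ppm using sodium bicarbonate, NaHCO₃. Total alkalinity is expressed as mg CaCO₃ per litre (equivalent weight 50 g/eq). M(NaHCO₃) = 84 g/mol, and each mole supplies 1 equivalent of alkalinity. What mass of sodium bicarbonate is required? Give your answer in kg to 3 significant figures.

126 kg

Volume: 2030 m³ = 2,030,000 L.
Alkalinity to add: (115 − 78) = 37 mg/L as CaCO₃ × 2,030,000 L = 75,110 g as CaCO₃.
Equivalents: 75,110 g ÷ 50 g/eq = 1502 eq.
NaHCO₃ supplies 1 eq per mole → 1502 mol.
Mass: 1502 mol × 84 g/mol = 126,200 g.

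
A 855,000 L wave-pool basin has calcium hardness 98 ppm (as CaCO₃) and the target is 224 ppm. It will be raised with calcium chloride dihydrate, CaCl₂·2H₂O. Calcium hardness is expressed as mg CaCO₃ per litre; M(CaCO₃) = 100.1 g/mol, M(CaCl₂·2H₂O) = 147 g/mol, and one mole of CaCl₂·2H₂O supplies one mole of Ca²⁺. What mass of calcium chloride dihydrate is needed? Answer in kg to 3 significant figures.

158 kg

Hardness to add: (224 − 98) = 126 mg/L as CaCO₃ × 855,000 L = 107,700 g as CaCO₃.
Moles of Ca²⁺ (1 mol Ca²⁺ ≡ 1 mol CaCO₃): 107,700 / 100.1 g/mol = 1076 mol.
Mass of CaCl₂·2H₂O: 1076 × 147 = 158,200 g.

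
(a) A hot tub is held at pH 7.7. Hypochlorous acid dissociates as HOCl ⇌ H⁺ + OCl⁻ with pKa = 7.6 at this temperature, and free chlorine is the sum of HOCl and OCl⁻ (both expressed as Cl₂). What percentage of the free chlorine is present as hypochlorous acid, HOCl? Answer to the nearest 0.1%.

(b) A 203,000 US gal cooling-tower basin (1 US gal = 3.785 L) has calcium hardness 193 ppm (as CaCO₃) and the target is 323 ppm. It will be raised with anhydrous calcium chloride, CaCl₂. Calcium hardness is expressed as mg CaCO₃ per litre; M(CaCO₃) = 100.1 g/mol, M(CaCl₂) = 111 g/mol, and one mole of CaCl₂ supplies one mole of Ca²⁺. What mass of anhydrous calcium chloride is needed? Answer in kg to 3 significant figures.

(a) [OCl⁻]/[HOCl] = 10^(pH − pKa) = 10^(7.7 − 7.6) = 10^0.10 = 1.259.
(a) Fraction as HOCl = 1 / (1 + 1.259) = 0.4427.

(b) Volume: 203,000 US gal × 3.785 L/gal = 768,355 L.
(b) Hardness to add: (323 − 193) = 130 mg/L as CaCO₃ × 768,355 L = 99,890 g as CaCO₃.
(b) Moles of Ca²⁺ (1 mol Ca²⁺ ≡ 1 mol CaCO₃): 99,890 / 100.1 g/mol = 997.9 mol.
(b) Mass of CaCl₂: 997.9 × 111 = 110,800 g.

(a) 44.3%; (b) 111 kg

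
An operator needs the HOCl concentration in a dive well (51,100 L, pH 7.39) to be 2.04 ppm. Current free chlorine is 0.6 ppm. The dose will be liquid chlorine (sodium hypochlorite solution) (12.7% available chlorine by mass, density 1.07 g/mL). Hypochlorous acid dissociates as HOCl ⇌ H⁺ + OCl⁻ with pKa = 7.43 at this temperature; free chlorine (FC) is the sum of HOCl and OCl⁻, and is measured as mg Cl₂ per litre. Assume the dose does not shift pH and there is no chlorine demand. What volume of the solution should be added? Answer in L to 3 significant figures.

[OCl⁻]/[HOCl] = 10^(pH − pKa) = 10^(7.39 − 7.43) = 0.912; fraction as HOCl = 1/(1 + 0.912) = 0.523.
Free chlorine required for 2.04 ppm HOCl: 2.04 / 0.523 = 3.901 ppm.
FC to add: 3.901 − 0.6 = 3.301 mg/L as Cl₂.
Cl₂ equivalent: 3.301 mg/L × 51,100 L = 168.7 g.
Product at 12.7% available Cl: 168.7 / 0.127 = 1328 g.
Volume: 1328 g ÷ 1.07 g/mL = 1241 mL.

1.24 L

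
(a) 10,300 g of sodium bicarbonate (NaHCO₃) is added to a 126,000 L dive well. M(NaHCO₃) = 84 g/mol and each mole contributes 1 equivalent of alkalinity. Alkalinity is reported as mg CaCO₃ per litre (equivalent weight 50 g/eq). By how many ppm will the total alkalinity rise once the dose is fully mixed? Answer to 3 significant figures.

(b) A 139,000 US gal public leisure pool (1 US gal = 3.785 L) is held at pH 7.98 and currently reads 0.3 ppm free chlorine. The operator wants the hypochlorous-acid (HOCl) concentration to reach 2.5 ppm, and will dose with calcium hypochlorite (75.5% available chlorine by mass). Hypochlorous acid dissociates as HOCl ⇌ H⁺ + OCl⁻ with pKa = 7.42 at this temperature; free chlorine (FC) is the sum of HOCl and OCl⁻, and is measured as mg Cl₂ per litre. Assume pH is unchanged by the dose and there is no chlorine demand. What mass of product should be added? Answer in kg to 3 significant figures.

(a) Moles of NaHCO₃: 10,300 g ÷ 84 g/mol = 122.6 mol → 122.6 eq of alkalinity.
(a) As CaCO₃: 122.6 eq × 50 g/eq = 6131 g.
(a) Rise: 6131 g / 126,000 L × 1000 = 48.66 mg/L.

(b) Volume: 139,000 US gal × 3.785 L/gal = 526,115 L.
(b) [OCl⁻]/[HOCl] = 10^(pH − pKa) = 10^(7.98 − 7.42) = 3.631; fraction as HOCl = 1/(1 + 3.631) = 0.2159.
(b) Free chlorine required for 2.5 ppm HOCl: 2.5 / 0.2159 = 11.58 ppm.
(b) FC to add: 11.58 − 0.3 = 11.28 mg/L as Cl₂.
(b) Cl₂ equivalent: 11.28 mg/L × 526,115 L = 5933 g.
(b) Product at 75.5% available Cl: 5933 / 0.755 = 7858 g.

(a) 48.7 ppm; (b) 7.86 kg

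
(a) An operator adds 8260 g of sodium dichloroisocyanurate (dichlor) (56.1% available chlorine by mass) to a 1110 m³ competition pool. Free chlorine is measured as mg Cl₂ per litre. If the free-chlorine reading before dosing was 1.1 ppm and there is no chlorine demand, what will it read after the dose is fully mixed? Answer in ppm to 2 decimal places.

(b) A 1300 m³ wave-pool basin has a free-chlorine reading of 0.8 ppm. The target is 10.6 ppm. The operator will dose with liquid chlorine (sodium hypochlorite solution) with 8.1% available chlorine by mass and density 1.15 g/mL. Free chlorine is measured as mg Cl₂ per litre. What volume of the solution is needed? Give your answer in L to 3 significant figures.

(a) 5.27 ppm; (b) 137 L

(a) Volume: 1110 m³ = 1,110,000 L.
(a) Available chlorine delivered: 8260 g × 0.561 = 4634 g as Cl₂.
(a) Concentration rise: 4634 g / 1,110,000 L = 4.175 mg/L = 4.17 ppm.
(a) Final FC: 1.1 + 4.17 = 5.27 ppm.

(b) Volume: 1300 m³ = 1,300,000 L.
(b) Chlorine deficit: 10.6 − 0.8 = 9.8 ppm = 9.8 mg/L as Cl₂.
(b) Cl₂ equivalent needed: 9.8 mg/L × 1,300,000 L = 12,740,000 mg = 12,740 g.
(b) Product at 8.1% available chlorine: 12,740 / 0.081 = 157,300 g.
(b) Volume at density 1.15 g/mL: 157,300 g ÷ 1.15 g/mL = 136,800 mL.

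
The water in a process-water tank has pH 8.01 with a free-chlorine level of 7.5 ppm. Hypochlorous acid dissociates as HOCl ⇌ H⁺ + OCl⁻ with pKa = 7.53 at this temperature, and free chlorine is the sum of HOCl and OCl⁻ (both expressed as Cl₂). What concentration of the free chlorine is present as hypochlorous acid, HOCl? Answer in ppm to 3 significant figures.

[OCl⁻]/[HOCl] = 10^(pH − pKa) = 10^(8.01 − 7.53) = 10^0.48 = 3.02.
Fraction as HOCl = 1 / (1 + 3.02) = 0.2488.
HOCl = 0.2488 × 7.5 ppm = 1.866 ppm.

1.87 ppm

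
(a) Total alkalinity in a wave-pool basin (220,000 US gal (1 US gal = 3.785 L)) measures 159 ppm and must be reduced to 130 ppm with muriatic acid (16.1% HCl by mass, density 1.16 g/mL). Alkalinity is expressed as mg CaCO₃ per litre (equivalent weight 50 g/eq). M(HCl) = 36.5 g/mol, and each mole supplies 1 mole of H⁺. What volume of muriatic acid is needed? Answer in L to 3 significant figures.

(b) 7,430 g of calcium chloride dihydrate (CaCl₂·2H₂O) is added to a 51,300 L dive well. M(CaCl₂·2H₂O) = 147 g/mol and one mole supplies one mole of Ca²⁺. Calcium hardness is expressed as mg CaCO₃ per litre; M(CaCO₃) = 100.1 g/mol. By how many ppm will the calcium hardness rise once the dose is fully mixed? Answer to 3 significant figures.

(a) 94.4 L; (b) 98.6 ppm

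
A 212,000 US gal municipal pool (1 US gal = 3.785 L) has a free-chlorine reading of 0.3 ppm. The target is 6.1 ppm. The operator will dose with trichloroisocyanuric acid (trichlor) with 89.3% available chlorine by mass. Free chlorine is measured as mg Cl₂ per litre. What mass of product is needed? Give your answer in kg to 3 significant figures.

5.21 kg

Volume: 212,000 US gal × 3.785 L/gal = 802,420 L.
Chlorine deficit: 6.1 − 0.3 = 5.8 ppm = 5.8 mg/L as Cl₂.
Cl₂ equivalent needed: 5.8 mg/L × 802,420 L = 4,654,000 mg = 4654 g.
Product at 89.3% available chlorine: 4654 / 0.893 = 5212 g.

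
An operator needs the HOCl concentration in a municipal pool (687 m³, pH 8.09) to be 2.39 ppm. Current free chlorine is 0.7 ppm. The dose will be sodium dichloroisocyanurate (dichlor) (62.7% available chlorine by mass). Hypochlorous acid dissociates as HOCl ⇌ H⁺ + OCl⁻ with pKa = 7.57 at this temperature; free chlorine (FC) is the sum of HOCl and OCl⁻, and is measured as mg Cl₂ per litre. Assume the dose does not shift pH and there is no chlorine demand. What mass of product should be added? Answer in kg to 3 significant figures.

Volume: 687 m³ = 687,000 L.
[OCl⁻]/[HOCl] = 10^(pH − pKa) = 10^(8.09 − 7.57) = 3.311; fraction as HOCl = 1/(1 + 3.311) = 0.2319.
Free chlorine required for 2.39 ppm HOCl: 2.39 / 0.2319 = 10.3 ppm.
FC to add: 10.3 − 0.7 = 9.604 mg/L as Cl₂.
Cl₂ equivalent: 9.604 mg/L × 687,000 L = 6598 g.
Product at 62.7% available Cl: 6598 / 0.627 = 10,520 g.

10.5 kg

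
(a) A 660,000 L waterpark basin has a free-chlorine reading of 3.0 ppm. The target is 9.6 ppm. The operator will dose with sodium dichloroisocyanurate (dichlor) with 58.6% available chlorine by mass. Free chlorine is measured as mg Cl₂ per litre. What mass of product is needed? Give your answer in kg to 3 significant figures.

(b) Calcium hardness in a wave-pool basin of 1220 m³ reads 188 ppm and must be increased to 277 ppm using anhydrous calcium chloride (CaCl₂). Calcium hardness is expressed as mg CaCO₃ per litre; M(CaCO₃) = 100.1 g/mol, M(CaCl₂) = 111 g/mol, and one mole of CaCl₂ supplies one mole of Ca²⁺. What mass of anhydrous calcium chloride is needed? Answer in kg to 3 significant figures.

(a) 7.43 kg; (b) 120 kg

(a) Chlorine deficit: 9.6 − 3.0 = 6.6 ppm = 6.6 mg/L as Cl₂.
(a) Cl₂ equivalent needed: 6.6 mg/L × 660,000 L = 4,356,000 mg = 4356 g.
(a) Product at 58.6% available chlorine: 4356 / 0.586 = 7433 g.

(b) Volume: 1220 m³ = 1,220,000 L.
(b) Hardness to add: (277 − 188) = 89 mg/L as CaCO₃ × 1,220,000 L = 108,600 g as CaCO₃.
(b) Moles of Ca²⁺ (1 mol Ca²⁺ ≡ 1 mol CaCO₃): 108,600 / 100.1 g/mol = 1085 mol.
(b) Mass of CaCl₂: 1085 × 111 = 120,400 g.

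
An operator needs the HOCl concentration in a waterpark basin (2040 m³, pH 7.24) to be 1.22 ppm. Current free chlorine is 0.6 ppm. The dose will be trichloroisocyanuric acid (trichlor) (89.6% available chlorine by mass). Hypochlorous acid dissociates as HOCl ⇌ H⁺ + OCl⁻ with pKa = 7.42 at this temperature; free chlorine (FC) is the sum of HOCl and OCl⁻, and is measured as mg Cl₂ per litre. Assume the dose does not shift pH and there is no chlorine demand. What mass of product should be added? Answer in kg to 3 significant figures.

3.25 kg

Volume: 2040 m³ = 2,040,000 L.
[OCl⁻]/[HOCl] = 10^(pH − pKa) = 10^(7.24 − 7.42) = 0.6607; fraction as HOCl = 1/(1 + 0.6607) = 0.6022.
Free chlorine required for 1.22 ppm HOCl: 1.22 / 0.6022 = 2.026 ppm.
FC to add: 2.026 − 0.6 = 1.426 mg/L as Cl₂.
Cl₂ equivalent: 1.426 mg/L × 2,040,000 L = 2909 g.
Product at 89.6% available Cl: 2909 / 0.896 = 3247 g.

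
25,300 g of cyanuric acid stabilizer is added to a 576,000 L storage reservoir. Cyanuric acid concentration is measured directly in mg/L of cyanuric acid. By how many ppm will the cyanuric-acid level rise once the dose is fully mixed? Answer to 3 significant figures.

43.9 ppm

Rise: 25,300 g / 576,000 L × 1000 = 43.92 mg/L.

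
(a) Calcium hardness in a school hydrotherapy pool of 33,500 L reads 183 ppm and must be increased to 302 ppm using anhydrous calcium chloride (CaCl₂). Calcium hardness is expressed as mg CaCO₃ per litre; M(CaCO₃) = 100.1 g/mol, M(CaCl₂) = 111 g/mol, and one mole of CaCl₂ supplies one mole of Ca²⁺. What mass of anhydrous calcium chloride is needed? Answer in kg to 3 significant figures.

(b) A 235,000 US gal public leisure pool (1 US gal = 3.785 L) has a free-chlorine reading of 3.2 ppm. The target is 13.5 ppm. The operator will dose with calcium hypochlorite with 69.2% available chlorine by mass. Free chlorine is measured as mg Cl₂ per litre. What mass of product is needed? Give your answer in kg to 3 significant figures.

(a) Hardness to add: (302 − 183) = 119 mg/L as CaCO₃ × 33,500 L = 3986 g as CaCO₃.
(a) Moles of Ca²⁺ (1 mol Ca²⁺ ≡ 1 mol CaCO₃): 3986 / 100.1 g/mol = 39.83 mol.
(a) Mass of CaCl₂: 39.83 × 111 = 4421 g.

(b) Volume: 235,000 US gal × 3.785 L/gal = 889,475 L.
(b) Chlorine deficit: 13.5 − 3.2 = 10.3 ppm = 10.3 mg/L as Cl₂.
(b) Cl₂ equivalent needed: 10.3 mg/L × 889,475 L = 9,162,000 mg = 9162 g.
(b) Product at 69.2% available chlorine: 9162 / 0.692 = 13,240 g.

(a) 4.42 kg; (b) 13.2 kg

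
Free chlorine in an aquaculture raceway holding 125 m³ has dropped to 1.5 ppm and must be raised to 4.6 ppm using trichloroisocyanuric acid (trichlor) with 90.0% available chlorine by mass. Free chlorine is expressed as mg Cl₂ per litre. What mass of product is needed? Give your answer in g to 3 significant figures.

Volume: 125 m³ = 125,000 L.
Chlorine deficit: 4.6 − 1.5 = 3.1 ppm = 3.1 mg/L as Cl₂.
Cl₂ equivalent needed: 3.1 mg/L × 125,000 L = 387,500 mg = 387.5 g.
Product at 90.0% available chlorine: 387.5 / 0.9 = 430.6 g.

431 g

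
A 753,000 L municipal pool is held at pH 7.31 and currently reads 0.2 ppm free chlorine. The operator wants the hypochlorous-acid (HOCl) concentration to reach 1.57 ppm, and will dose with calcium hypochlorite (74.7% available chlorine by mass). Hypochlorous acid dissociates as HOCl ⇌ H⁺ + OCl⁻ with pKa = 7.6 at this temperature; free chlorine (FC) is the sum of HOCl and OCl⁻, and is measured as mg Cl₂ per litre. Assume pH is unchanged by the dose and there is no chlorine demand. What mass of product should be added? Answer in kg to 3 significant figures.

[OCl⁻]/[HOCl] = 10^(pH − pKa) = 10^(7.31 − 7.6) = 0.5129; fraction as HOCl = 1/(1 + 0.5129) = 0.661.
Free chlorine required for 1.57 ppm HOCl: 1.57 / 0.661 = 2.375 ppm.
FC to add: 2.375 − 0.2 = 2.175 mg/L as Cl₂.
Cl₂ equivalent: 2.175 mg/L × 753,000 L = 1638 g.
Product at 74.7% available Cl: 1638 / 0.747 = 2193 g.

2.19 kg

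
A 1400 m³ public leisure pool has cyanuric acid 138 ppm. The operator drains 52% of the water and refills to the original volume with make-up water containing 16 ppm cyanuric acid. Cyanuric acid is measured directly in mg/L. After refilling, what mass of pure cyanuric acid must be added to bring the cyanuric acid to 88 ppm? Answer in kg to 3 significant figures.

18.8 kg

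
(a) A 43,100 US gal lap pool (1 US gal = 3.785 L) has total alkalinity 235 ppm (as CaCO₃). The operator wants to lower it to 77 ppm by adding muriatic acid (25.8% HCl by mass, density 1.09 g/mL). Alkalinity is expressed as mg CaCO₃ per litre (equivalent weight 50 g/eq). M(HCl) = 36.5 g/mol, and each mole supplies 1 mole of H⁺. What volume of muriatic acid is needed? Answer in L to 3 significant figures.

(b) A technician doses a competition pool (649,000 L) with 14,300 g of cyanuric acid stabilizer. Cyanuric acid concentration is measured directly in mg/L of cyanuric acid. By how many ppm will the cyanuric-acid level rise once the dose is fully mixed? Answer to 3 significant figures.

(a) 66.9 L; (b) 22.0 ppm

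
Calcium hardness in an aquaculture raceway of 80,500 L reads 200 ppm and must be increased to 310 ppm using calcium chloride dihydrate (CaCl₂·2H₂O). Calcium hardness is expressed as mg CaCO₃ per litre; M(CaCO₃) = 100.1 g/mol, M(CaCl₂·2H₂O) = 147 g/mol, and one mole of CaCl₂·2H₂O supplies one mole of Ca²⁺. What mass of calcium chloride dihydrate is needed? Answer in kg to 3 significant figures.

Hardness to add: (310 − 200) = 110 mg/L as CaCO₃ × 80,500 L = 8855 g as CaCO₃.
Moles of Ca²⁺ (1 mol Ca²⁺ ≡ 1 mol CaCO₃): 8855 / 100.1 g/mol = 88.46 mol.
Mass of CaCl₂·2H₂O: 88.46 × 147 = 13,000 g.

13.0 kg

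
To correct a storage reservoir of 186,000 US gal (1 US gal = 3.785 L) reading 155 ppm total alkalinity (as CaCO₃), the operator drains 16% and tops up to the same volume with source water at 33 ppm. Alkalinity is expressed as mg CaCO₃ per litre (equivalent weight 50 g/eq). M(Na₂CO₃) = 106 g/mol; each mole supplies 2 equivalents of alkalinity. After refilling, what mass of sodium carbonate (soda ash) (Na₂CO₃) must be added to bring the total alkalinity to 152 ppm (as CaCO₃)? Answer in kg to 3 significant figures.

12.3 kg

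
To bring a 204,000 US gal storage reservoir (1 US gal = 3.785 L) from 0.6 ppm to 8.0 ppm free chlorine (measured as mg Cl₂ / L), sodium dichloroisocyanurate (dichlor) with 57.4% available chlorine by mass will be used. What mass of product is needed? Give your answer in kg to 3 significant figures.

9.95 kg

Volume: 204,000 US gal × 3.785 L/gal = 772,140 L.
Chlorine deficit: 8.0 − 0.6 = 7.4 ppm = 7.4 mg/L as Cl₂.
Cl₂ equivalent needed: 7.4 mg/L × 772,140 L = 5,714,000 mg = 5714 g.
Product at 57.4% available chlorine: 5714 / 0.574 = 9954 g.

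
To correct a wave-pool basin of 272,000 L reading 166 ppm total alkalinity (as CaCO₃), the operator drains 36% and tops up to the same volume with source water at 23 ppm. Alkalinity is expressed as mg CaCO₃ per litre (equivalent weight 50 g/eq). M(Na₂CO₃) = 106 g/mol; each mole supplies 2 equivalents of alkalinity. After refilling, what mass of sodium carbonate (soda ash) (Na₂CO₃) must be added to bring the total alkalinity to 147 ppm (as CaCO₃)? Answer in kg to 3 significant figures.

9.36 kg

After draining 36% and refilling: 166 × 0.64 + 23 × 0.36 = 114.52 ppm.
Deficit to target: 147 − 114.52 = 32.48 mg/L.
As CaCO₃: 32.48 mg/L × 272,000 L = 8835 g; ÷ 50 g/eq ÷ 2 = 88.35 mol Na₂CO₃.
Mass: 88.35 × 106 = 9365 g.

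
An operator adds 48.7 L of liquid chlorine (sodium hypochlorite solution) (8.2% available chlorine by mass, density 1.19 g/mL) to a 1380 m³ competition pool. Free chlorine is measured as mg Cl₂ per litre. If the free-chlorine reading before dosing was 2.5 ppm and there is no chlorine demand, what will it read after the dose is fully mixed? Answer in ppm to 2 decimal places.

Volume: 1380 m³ = 1,380,000 L.
Mass of solution: 48.7 L × 1000 mL/L × 1.19 g/mL = 57,950 g.
Available chlorine delivered: 57,950 g × 0.082 = 4752 g as Cl₂.
Concentration rise: 4752 g / 1,380,000 L = 3.444 mg/L = 3.44 ppm.
Final FC: 2.5 + 3.44 = 5.94 ppm.

5.94 ppm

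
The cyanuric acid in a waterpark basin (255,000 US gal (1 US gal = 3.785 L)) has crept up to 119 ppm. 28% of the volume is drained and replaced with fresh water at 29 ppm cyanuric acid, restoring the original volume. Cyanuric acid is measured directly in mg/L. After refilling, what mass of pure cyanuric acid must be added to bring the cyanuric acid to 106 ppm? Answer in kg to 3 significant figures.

Volume: 255,000 US gal × 3.785 L/gal = 965,175 L.
After draining 28% and refilling: 119 × 0.72 + 29 × 0.28 = 93.8 ppm.
Deficit to target: 106 − 93.8 = 12.2 mg/L.
Mass: 12.2 mg/L × 965,175 L = 11,780 g cyanuric acid.

11.8 kg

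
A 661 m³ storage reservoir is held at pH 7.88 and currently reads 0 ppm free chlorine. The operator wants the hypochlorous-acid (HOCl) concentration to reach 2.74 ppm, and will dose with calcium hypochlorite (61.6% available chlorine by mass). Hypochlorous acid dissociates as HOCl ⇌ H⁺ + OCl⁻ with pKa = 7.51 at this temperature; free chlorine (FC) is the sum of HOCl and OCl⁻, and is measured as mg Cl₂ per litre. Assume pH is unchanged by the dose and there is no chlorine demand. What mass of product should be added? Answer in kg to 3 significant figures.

9.83 kg

Volume: 661 m³ = 661,000 L.
[OCl⁻]/[HOCl] = 10^(pH − pKa) = 10^(7.88 − 7.51) = 2.344; fraction as HOCl = 1/(1 + 2.344) = 0.299.
Free chlorine required for 2.74 ppm HOCl: 2.74 / 0.299 = 9.163 ppm.
FC to add: 9.163 − 0 = 9.163 mg/L as Cl₂.
Cl₂ equivalent: 9.163 mg/L × 661,000 L = 6057 g.
Product at 61.6% available Cl: 6057 / 0.616 = 9833 g.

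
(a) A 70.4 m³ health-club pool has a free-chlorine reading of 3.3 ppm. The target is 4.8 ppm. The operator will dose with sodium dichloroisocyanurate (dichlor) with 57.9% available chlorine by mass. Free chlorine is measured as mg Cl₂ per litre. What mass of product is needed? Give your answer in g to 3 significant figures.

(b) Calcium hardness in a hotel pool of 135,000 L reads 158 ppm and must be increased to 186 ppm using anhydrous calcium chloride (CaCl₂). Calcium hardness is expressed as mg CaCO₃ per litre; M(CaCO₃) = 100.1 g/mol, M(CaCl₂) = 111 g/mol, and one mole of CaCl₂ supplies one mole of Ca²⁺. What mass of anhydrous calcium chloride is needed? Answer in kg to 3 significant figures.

(a) 182 g; (b) 4.19 kg

(a) Volume: 70.4 m³ = 70,400 L.
(a) Chlorine deficit: 4.8 − 3.3 = 1.5 ppm = 1.5 mg/L as Cl₂.
(a) Cl₂ equivalent needed: 1.5 mg/L × 70,400 L = 105,600 mg = 105.6 g.
(a) Product at 57.9% available chlorine: 105.6 / 0.579 = 182.4 g.

(b) Hardness to add: (186 − 158) = 28 mg/L as CaCO₃ × 135,000 L = 3780 g as CaCO₃.
(b) Moles of Ca²⁺ (1 mol Ca²⁺ ≡ 1 mol CaCO₃): 3780 / 100.1 g/mol = 37.76 mol.
(b) Mass of CaCl₂: 37.76 × 111 = 4192 g.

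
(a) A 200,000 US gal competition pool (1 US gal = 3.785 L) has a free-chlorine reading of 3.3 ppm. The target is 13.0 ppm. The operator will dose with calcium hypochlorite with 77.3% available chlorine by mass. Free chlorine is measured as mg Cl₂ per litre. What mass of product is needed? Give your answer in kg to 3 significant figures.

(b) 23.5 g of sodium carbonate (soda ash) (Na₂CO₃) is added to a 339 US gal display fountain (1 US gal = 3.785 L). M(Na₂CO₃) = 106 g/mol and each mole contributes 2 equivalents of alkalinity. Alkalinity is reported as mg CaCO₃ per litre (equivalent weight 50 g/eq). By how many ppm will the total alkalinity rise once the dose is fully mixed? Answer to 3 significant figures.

(a) 9.50 kg; (b) 17.3 ppm

(a) Volume: 200,000 US gal × 3.785 L/gal = 757,000 L.
(a) Chlorine deficit: 13.0 − 3.3 = 9.7 ppm = 9.7 mg/L as Cl₂.
(a) Cl₂ equivalent needed: 9.7 mg/L × 757,000 L = 7,343,000 mg = 7343 g.
(a) Product at 77.3% available chlorine: 7343 / 0.773 = 9499 g.

(b) Volume: 339 US gal × 3.785 L/gal = 1,283 L.
(b) Moles of Na₂CO₃: 23.5 g ÷ 106 g/mol = 0.2217 mol → 0.4434 eq of alkalinity.
(b) As CaCO₃: 0.4434 eq × 50 g/eq = 22.17 g.
(b) Rise: 22.17 g / 1,283 L × 1000 = 17.28 mg/L.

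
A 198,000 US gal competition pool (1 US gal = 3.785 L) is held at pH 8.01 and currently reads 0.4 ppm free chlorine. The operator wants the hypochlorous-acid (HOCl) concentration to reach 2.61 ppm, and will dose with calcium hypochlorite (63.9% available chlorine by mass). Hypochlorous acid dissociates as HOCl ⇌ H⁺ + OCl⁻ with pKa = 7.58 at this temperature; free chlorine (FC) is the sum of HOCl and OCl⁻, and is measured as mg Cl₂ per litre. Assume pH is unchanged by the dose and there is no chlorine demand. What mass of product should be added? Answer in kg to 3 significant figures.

10.8 kg

Volume: 198,000 US gal × 3.785 L/gal = 749,430 L.
[OCl⁻]/[HOCl] = 10^(pH − pKa) = 10^(8.01 − 7.58) = 2.692; fraction as HOCl = 1/(1 + 2.692) = 0.2709.
Free chlorine required for 2.61 ppm HOCl: 2.61 / 0.2709 = 9.635 ppm.
FC to add: 9.635 − 0.4 = 9.235 mg/L as Cl₂.
Cl₂ equivalent: 9.235 mg/L × 749,430 L = 6921 g.
Product at 63.9% available Cl: 6921 / 0.639 = 10,830 g.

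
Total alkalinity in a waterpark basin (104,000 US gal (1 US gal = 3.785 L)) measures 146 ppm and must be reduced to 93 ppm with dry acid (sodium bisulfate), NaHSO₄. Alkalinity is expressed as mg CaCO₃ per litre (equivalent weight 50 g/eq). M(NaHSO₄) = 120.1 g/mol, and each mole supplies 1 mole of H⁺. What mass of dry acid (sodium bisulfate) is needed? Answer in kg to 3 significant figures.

50.1 kg

Volume: 104,000 US gal × 3.785 L/gal = 393,640 L.
Alkalinity to neutralize: (146 − 93) = 53 mg/L as CaCO₃ × 393,640 L = 20,860 g as CaCO₃.
Equivalents of H⁺ required: 20,860 ÷ 50 g/eq = 417.3 eq = 417.3 mol NaHSO₄.
Mass of NaHSO₄: 417.3 × 120.1 = 50,110 g.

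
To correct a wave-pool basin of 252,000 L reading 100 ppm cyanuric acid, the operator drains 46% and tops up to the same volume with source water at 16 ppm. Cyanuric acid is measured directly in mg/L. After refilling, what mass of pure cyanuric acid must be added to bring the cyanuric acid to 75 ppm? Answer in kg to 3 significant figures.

After draining 46% and refilling: 100 × 0.54 + 16 × 0.46 = 61.36 ppm.
Deficit to target: 75 − 61.36 = 13.64 mg/L.
Mass: 13.64 mg/L × 252,000 L = 3437 g cyanuric acid.

3.44 kg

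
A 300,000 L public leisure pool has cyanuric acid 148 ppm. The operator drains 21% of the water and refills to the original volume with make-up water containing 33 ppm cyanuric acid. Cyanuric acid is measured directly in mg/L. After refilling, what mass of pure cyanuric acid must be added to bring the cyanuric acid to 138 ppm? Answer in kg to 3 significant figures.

4.25 kg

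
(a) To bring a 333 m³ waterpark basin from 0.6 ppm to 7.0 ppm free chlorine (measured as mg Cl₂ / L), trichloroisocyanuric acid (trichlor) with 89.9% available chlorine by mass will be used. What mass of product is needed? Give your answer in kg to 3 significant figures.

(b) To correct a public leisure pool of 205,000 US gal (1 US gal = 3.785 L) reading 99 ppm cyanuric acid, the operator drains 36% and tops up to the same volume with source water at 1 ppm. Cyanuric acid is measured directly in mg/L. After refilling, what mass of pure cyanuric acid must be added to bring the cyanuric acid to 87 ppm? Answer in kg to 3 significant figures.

(a) Volume: 333 m³ = 333,000 L.
(a) Chlorine deficit: 7.0 − 0.6 = 6.4 ppm = 6.4 mg/L as Cl₂.
(a) Cl₂ equivalent needed: 6.4 mg/L × 333,000 L = 2,131,000 mg = 2131 g.
(a) Product at 89.9% available chlorine: 2131 / 0.899 = 2371 g.

(b) Volume: 205,000 US gal × 3.785 L/gal = 775,925 L.
(b) After draining 36% and refilling: 99 × 0.64 + 1 × 0.36 = 63.72 ppm.
(b) Deficit to target: 87 − 63.72 = 23.28 mg/L.
(b) Mass: 23.28 mg/L × 775,925 L = 18,060 g cyanuric acid.

(a) 2.37 kg; (b) 18.1 kg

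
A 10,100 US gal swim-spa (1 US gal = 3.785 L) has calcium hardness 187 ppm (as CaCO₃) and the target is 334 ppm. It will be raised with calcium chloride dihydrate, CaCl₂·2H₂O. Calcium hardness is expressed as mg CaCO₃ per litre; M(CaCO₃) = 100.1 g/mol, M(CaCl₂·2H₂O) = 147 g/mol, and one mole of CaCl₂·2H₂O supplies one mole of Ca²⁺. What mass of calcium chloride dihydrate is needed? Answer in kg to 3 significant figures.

Volume: 10,100 US gal × 3.785 L/gal = 38,228 L.
Hardness to add: (334 − 187) = 147 mg/L as CaCO₃ × 38,228 L = 5620 g as CaCO₃.
Moles of Ca²⁺ (1 mol Ca²⁺ ≡ 1 mol CaCO₃): 5620 / 100.1 g/mol = 56.14 mol.
Mass of CaCl₂·2H₂O: 56.14 × 147 = 8253 g.

8.25 kg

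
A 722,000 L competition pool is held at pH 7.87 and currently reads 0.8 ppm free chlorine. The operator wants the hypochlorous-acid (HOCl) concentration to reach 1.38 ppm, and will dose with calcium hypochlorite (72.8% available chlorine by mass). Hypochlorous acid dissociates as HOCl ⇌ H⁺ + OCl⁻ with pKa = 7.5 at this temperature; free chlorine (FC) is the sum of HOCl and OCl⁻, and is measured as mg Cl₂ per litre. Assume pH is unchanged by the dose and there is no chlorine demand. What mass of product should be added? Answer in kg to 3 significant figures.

[OCl⁻]/[HOCl] = 10^(pH − pKa) = 10^(7.87 − 7.5) = 2.344; fraction as HOCl = 1/(1 + 2.344) = 0.299.
Free chlorine required for 1.38 ppm HOCl: 1.38 / 0.299 = 4.615 ppm.
FC to add: 4.615 − 0.8 = 3.815 mg/L as Cl₂.
Cl₂ equivalent: 3.815 mg/L × 722,000 L = 2754 g.
Product at 72.8% available Cl: 2754 / 0.728 = 3784 g.

3.78 kg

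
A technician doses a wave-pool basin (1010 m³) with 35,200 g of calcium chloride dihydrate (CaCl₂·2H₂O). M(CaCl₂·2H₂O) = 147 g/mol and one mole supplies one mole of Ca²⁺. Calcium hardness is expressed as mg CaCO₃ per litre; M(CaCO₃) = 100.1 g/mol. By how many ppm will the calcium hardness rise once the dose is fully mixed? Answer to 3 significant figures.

23.7 ppm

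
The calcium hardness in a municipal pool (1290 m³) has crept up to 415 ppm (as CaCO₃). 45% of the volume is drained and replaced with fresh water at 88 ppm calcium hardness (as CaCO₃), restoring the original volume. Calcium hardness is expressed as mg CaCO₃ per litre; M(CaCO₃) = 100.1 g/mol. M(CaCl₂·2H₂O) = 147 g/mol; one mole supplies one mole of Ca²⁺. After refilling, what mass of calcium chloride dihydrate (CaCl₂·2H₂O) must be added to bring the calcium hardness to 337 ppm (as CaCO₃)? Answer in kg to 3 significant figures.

131 kg

Volume: 1290 m³ = 1,290,000 L.
After draining 45% and refilling: 415 × 0.55 + 88 × 0.45 = 267.85 ppm.
Deficit to target: 337 − 267.85 = 69.15 mg/L.
As CaCO₃: 69.15 mg/L × 1,290,000 L = 89,200 g; ÷ 100.1 = 891.1 mol Ca²⁺.
Mass: 891.1 × 147 = 131,000 g.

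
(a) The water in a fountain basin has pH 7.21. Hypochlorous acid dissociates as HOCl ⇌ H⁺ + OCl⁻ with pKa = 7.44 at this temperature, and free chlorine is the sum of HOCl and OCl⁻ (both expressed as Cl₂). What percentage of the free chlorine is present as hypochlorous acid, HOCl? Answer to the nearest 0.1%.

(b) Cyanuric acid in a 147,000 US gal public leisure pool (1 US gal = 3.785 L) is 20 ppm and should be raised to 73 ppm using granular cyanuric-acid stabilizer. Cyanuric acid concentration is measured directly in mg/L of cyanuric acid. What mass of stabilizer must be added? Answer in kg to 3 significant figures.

(a) 62.9%; (b) 29.5 kg

(a) [OCl⁻]/[HOCl] = 10^(pH − pKa) = 10^(7.21 − 7.44) = 10^-0.23 = 0.5888.
(a) Fraction as HOCl = 1 / (1 + 0.5888) = 0.6294.

(b) Volume: 147,000 US gal × 3.785 L/gal = 556,395 L.
(b) CYA to add: (73 − 20) = 53 mg/L × 556,395 L = 29,490 g cyanuric acid.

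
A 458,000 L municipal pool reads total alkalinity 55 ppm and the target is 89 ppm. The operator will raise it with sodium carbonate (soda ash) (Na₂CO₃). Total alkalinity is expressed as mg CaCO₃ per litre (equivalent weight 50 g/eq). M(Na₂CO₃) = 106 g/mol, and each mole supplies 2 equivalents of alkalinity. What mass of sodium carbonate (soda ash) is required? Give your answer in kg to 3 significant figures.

Alkalinity to add: (89 − 55) = 34 mg/L as CaCO₃ × 458,000 L = 15,570 g as CaCO₃.
Equivalents: 15,570 g ÷ 50 g/eq = 311.4 eq.
Each mole of Na₂CO₃ supplies 2 eq, so 311.4 / 2 = 155.7 mol.
Mass: 155.7 mol × 106 g/mol = 16,510 g.

16.5 kg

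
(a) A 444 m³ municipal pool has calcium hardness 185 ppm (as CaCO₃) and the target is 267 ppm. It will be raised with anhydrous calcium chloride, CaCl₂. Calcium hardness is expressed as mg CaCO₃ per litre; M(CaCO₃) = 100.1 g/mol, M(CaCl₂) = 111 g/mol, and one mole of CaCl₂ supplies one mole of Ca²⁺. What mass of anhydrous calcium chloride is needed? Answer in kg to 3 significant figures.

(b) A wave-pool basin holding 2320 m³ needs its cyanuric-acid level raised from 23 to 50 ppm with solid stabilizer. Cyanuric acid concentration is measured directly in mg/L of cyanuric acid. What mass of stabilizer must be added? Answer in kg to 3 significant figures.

(a) 40.4 kg; (b) 62.6 kg

(a) Volume: 444 m³ = 444,000 L.
(a) Hardness to add: (267 − 185) = 82 mg/L as CaCO₃ × 444,000 L = 36,410 g as CaCO₃.
(a) Moles of Ca²⁺ (1 mol Ca²⁺ ≡ 1 mol CaCO₃): 36,410 / 100.1 g/mol = 363.7 mol.
(a) Mass of CaCl₂: 363.7 × 111 = 40,370 g.

(b) Volume: 2320 m³ = 2,320,000 L.
(b) CYA to add: (50 − 23) = 27 mg/L × 2,320,000 L = 62,640 g cyanuric acid.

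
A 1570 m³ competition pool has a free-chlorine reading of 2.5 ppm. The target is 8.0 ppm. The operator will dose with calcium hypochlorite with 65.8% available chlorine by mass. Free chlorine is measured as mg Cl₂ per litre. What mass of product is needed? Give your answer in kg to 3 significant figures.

Volume: 1570 m³ = 1,570,000 L.
Chlorine deficit: 8.0 − 2.5 = 5.5 ppm = 5.5 mg/L as Cl₂.
Cl₂ equivalent needed: 5.5 mg/L × 1,570,000 L = 8,635,000 mg = 8635 g.
Product at 65.8% available chlorine: 8635 / 0.658 = 13,120 g.

13.1 kg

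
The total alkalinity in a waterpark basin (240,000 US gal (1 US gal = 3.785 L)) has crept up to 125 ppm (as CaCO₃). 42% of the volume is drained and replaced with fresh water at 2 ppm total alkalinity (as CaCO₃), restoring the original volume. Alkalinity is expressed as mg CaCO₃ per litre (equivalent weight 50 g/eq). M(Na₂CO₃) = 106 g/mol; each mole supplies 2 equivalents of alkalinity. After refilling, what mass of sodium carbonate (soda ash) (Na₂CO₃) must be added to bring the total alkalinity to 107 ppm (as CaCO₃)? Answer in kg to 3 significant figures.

32.4 kg

Volume: 240,000 US gal × 3.785 L/gal = 908,400 L.
After draining 42% and refilling: 125 × 0.58 + 2 × 0.42 = 73.34 ppm.
Deficit to target: 107 − 73.34 = 33.66 mg/L.
As CaCO₃: 33.66 mg/L × 908,400 L = 30,580 g; ÷ 50 g/eq ÷ 2 = 305.8 mol Na₂CO₃.
Mass: 305.8 × 106 = 32,410 g.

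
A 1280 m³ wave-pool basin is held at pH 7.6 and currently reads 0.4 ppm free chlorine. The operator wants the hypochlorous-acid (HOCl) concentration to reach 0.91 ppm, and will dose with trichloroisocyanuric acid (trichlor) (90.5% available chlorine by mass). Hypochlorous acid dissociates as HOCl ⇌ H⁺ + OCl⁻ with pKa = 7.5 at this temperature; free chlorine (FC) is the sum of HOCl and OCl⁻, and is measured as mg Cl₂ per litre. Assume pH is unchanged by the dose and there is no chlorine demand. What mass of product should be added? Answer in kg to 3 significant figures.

Volume: 1280 m³ = 1,280,000 L.
[OCl⁻]/[HOCl] = 10^(pH − pKa) = 10^(7.6 − 7.5) = 1.259; fraction as HOCl = 1/(1 + 1.259) = 0.4427.
Free chlorine required for 0.91 ppm HOCl: 0.91 / 0.4427 = 2.056 ppm.
FC to add: 2.056 − 0.4 = 1.656 mg/L as Cl₂.
Cl₂ equivalent: 1.656 mg/L × 1,280,000 L = 2119 g.
Product at 90.5% available Cl: 2119 / 0.905 = 2342 g.

2.34 kg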